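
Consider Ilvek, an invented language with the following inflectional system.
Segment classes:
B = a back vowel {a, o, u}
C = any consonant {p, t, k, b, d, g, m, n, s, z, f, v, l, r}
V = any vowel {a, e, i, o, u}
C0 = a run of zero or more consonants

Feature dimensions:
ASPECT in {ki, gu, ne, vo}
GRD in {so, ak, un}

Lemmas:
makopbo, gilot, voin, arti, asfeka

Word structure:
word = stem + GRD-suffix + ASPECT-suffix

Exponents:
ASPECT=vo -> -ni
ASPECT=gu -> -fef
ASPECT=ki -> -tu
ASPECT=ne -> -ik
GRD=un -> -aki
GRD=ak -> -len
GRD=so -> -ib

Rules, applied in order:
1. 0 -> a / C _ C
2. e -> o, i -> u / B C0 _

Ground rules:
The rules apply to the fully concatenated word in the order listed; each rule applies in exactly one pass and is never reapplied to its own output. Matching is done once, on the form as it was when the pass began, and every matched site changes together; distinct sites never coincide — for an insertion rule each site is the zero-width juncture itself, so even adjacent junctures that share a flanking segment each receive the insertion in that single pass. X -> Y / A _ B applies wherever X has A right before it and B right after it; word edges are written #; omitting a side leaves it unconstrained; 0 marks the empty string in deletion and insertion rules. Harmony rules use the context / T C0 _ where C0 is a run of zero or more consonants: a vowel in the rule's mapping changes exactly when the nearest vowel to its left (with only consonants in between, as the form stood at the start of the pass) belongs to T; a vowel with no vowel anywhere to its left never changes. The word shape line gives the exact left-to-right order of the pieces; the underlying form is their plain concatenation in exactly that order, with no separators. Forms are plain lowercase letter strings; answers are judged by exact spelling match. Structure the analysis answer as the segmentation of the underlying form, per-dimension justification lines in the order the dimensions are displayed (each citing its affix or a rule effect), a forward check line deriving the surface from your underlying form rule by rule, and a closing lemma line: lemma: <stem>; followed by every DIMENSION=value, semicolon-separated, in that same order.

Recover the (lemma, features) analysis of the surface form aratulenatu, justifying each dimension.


underlying: arti-len-tu
ASPECT=ki - signalled by the affix -tu
GRD=ak - signalled by the affix -len
check: artilentu -> aratilenatu -> aratulenatu
lemma: arti; ASPECT=ki; GRD=ak


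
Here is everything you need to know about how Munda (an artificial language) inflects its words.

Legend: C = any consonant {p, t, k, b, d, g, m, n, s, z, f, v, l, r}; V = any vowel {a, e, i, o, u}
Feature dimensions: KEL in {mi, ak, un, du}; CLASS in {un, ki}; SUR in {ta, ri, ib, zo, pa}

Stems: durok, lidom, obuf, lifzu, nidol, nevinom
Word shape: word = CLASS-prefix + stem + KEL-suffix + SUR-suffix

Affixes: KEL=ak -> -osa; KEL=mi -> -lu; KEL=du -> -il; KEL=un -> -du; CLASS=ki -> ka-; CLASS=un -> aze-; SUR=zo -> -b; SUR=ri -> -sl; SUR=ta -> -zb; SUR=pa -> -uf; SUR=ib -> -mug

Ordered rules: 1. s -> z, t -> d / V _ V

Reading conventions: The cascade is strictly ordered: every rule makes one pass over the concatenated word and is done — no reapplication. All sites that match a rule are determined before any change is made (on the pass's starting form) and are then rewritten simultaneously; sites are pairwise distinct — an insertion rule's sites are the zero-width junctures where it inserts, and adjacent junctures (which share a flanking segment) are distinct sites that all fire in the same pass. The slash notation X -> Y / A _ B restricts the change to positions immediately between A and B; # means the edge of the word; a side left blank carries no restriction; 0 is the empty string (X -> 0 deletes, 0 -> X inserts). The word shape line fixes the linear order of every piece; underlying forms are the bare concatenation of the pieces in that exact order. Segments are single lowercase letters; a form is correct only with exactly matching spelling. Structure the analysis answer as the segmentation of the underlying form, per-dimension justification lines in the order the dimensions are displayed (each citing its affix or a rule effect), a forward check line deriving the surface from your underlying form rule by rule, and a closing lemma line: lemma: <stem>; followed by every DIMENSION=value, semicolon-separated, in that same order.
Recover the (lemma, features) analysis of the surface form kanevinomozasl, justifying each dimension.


underlying: ka-nevinom-osa-sl
KEL=ak - signalled by the affix -osa
CLASS=ki - signalled by the affix ka-
SUR=ri - signalled by the affix -sl
check: kanevinomosasl -> kanevinomozasl
lemma: nevinom; KEL=ak; CLASS=ki; SUR=ri


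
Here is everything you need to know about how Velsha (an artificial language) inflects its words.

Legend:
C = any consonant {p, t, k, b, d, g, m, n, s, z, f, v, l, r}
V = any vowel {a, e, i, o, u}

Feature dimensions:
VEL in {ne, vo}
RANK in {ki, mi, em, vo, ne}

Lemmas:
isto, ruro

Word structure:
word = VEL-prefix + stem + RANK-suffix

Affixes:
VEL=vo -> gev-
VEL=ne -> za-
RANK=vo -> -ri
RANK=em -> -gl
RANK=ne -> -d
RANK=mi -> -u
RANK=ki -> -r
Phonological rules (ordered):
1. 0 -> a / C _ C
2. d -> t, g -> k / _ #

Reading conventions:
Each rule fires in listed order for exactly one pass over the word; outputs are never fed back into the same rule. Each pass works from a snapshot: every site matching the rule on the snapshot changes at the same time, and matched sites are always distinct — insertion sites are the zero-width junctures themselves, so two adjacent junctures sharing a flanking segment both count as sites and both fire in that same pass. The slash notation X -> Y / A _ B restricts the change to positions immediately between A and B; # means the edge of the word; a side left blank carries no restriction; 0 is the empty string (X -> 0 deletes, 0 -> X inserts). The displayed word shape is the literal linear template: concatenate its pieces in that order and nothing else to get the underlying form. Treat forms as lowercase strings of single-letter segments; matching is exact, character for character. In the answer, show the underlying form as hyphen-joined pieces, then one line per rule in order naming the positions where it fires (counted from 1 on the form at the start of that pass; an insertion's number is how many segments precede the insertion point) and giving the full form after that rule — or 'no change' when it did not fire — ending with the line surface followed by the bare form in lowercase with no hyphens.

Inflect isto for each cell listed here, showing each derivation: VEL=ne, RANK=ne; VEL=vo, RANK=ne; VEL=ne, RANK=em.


cell VEL=ne, RANK=ne:
underlying: za-isto-d
1. 0 -> a / C _ C: inserts after position(s) 4: zaisatod
2. d -> t, g -> k / _ #: fires at position(s) 8: zaisatot
surface: zaisatot

cell VEL=vo, RANK=ne:
underlying: gev-isto-d
1. 0 -> a / C _ C: inserts after position(s) 5: gevisatod
2. d -> t, g -> k / _ #: fires at position(s) 9: gevisatot
surface: gevisatot

cell VEL=ne, RANK=em:
underlying: za-isto-gl
1. 0 -> a / C _ C: inserts after position(s) 4, 7: zaisatogal
2. d -> t, g -> k / _ #: no change
surface: zaisatogal


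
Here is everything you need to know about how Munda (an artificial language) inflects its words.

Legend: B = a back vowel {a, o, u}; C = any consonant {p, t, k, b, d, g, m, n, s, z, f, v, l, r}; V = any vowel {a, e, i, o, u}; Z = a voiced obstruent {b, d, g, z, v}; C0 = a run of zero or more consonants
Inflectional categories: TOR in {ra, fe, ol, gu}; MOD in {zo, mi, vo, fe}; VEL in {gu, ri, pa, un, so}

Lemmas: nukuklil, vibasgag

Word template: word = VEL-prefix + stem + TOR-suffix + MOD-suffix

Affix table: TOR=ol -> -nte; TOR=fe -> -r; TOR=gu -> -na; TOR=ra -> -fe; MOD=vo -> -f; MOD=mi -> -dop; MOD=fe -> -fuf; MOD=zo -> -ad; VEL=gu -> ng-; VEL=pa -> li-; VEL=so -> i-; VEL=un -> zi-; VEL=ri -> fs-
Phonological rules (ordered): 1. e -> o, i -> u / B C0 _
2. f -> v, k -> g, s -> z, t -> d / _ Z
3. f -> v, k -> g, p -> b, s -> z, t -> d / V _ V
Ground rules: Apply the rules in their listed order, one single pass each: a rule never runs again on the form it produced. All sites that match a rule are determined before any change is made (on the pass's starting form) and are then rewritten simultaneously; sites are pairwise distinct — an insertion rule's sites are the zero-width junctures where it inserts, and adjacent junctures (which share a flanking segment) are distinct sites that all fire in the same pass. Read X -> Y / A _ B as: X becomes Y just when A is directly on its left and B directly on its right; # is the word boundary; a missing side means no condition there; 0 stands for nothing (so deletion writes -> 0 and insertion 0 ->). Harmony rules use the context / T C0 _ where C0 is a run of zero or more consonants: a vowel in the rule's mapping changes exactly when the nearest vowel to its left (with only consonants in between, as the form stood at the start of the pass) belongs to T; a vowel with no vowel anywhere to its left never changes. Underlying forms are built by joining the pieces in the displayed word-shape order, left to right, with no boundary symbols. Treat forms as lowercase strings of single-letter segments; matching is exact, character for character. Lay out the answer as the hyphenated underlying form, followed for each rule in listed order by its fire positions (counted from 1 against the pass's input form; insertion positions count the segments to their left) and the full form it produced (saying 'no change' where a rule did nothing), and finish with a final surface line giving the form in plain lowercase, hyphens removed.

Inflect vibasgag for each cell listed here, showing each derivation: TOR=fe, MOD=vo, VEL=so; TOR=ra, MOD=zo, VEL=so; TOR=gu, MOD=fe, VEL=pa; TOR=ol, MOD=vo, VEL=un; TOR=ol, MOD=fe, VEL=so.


cell TOR=fe, MOD=vo, VEL=so:
underlying: i-vibasgag-r-f
1. e -> o, i -> u / B C0 _: no change
2. f -> v, k -> g, s -> z, t -> d / _ Z: fires at position(s) 6: ivibazgagrf
3. f -> v, k -> g, p -> b, s -> z, t -> d / V _ V: no change
surface: ivibazgagrf

cell TOR=ra, MOD=zo, VEL=so:
underlying: i-vibasgag-fe-ad
1. e -> o, i -> u / B C0 _: fires at position(s) 11: ivibasgagfoad
2. f -> v, k -> g, s -> z, t -> d / _ Z: fires at position(s) 6: ivibazgagfoad
3. f -> v, k -> g, p -> b, s -> z, t -> d / V _ V: no change
surface: ivibazgagfoad

cell TOR=gu, MOD=fe, VEL=pa:
underlying: li-vibasgag-na-fuf
1. e -> o, i -> u / B C0 _: no change
2. f -> v, k -> g, s -> z, t -> d / _ Z: fires at position(s) 7: livibazgagnafuf
3. f -> v, k -> g, p -> b, s -> z, t -> d / V _ V: fires at position(s) 13: livibazgagnavuf
surface: livibazgagnavuf

cell TOR=ol, MOD=vo, VEL=un:
underlying: zi-vibasgag-nte-f
1. e -> o, i -> u / B C0 _: fires at position(s) 13: zivibasgagntof
2. f -> v, k -> g, s -> z, t -> d / _ Z: fires at position(s) 7: zivibazgagntof
3. f -> v, k -> g, p -> b, s -> z, t -> d / V _ V: no change
surface: zivibazgagntof

cell TOR=ol, MOD=fe, VEL=so:
underlying: i-vibasgag-nte-fuf
1. e -> o, i -> u / B C0 _: fires at position(s) 12: ivibasgagntofuf
2. f -> v, k -> g, s -> z, t -> d / _ Z: fires at position(s) 6: ivibazgagntofuf
3. f -> v, k -> g, p -> b, s -> z, t -> d / V _ V: fires at position(s) 13: ivibazgagntovuf
surface: ivibazgagntovuf


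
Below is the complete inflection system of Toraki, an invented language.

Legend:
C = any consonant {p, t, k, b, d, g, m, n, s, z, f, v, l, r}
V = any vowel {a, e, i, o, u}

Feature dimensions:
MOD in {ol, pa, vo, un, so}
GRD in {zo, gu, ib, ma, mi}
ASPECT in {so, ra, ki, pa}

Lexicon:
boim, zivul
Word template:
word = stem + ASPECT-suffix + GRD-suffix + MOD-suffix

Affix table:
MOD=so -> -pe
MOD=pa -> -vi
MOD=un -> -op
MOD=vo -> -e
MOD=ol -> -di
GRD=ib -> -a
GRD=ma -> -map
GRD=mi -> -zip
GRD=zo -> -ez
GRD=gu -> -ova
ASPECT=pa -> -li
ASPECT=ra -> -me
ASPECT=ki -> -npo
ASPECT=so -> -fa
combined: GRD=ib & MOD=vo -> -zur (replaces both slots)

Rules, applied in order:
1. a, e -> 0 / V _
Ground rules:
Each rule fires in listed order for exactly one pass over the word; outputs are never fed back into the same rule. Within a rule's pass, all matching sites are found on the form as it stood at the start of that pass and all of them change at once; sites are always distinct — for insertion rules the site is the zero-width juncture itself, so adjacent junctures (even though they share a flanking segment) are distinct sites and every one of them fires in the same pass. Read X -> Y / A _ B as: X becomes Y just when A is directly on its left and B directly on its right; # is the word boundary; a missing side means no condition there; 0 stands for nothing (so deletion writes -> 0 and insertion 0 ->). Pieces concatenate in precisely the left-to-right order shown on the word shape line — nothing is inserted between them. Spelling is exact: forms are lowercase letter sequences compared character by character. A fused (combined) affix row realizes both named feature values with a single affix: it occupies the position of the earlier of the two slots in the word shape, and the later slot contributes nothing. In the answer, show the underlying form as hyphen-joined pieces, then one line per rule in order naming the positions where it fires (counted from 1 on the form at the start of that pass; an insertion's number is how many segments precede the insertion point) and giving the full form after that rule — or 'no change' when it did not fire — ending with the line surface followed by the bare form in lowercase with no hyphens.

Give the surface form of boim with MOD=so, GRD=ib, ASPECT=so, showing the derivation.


underlying: boim-fa-a-pe
1. a, e -> 0 / V _: fires at position(s) 7: boimfape
surface: boimfape


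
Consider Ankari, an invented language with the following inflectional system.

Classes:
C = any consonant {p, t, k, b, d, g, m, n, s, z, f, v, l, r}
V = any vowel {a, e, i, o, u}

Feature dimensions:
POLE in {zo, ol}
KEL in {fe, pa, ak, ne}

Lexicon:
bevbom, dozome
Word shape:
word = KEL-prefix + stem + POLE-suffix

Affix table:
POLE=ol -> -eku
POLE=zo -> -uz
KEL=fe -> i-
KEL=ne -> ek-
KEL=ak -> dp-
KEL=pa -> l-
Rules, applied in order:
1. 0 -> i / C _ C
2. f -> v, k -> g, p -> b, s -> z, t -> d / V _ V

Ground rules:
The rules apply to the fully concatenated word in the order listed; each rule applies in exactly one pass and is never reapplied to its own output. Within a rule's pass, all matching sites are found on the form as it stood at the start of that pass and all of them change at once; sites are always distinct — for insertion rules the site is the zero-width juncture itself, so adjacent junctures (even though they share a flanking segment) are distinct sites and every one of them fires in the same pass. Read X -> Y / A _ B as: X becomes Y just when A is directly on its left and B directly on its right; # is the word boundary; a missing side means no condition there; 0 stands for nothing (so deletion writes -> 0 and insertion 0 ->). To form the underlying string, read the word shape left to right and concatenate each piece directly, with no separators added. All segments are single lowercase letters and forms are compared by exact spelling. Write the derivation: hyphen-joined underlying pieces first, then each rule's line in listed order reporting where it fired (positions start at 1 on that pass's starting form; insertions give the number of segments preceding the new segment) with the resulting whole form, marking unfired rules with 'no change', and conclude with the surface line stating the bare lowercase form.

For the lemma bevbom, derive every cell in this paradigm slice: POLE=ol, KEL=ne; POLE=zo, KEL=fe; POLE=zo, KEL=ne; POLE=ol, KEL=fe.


cell POLE=ol, KEL=ne:
underlying: ek-bevbom-eku
1. 0 -> i / C _ C: inserts after position(s) 2, 5: ekibevibomeku
2. f -> v, k -> g, p -> b, s -> z, t -> d / V _ V: fires at position(s) 2, 12: egibevibomegu
surface: egibevibomegu

cell POLE=zo, KEL=fe:
underlying: i-bevbom-uz
1. 0 -> i / C _ C: inserts after position(s) 4: ibevibomuz
2. f -> v, k -> g, p -> b, s -> z, t -> d / V _ V: no change
surface: ibevibomuz

cell POLE=zo, KEL=ne:
underlying: ek-bevbom-uz
1. 0 -> i / C _ C: inserts after position(s) 2, 5: ekibevibomuz
2. f -> v, k -> g, p -> b, s -> z, t -> d / V _ V: fires at position(s) 2: egibevibomuz
surface: egibevibomuz

cell POLE=ol, KEL=fe:
underlying: i-bevbom-eku
1. 0 -> i / C _ C: inserts after position(s) 4: ibevibomeku
2. f -> v, k -> g, p -> b, s -> z, t -> d / V _ V: fires at position(s) 10: ibevibomegu
surface: ibevibomegu


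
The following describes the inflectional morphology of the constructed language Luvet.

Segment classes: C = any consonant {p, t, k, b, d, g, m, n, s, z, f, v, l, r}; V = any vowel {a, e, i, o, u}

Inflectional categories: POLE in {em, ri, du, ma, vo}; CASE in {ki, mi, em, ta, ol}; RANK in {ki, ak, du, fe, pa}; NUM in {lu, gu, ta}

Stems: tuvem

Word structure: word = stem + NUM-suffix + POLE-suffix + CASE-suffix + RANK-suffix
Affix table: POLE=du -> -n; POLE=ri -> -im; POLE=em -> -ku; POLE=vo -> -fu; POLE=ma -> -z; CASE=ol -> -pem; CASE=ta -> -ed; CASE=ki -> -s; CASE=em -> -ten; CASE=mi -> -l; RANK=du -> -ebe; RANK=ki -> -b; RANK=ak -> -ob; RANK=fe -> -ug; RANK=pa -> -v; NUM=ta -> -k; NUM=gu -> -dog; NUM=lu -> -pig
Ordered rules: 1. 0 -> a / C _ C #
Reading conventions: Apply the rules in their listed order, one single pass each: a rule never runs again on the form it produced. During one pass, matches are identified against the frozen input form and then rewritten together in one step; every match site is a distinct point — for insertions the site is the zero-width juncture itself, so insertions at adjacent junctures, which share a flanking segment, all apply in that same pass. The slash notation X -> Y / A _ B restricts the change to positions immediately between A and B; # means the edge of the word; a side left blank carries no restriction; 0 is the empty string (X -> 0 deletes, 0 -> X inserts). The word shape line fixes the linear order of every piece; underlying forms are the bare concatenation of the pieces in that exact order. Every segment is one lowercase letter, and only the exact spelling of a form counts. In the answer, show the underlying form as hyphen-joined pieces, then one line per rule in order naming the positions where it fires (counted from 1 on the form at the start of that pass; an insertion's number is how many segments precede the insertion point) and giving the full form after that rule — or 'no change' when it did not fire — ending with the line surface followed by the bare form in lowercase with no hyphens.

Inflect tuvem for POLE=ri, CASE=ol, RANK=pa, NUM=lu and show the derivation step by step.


underlying: tuvem-pig-im-pem-v
1. 0 -> a / C _ C #: inserts after position(s) 13: tuvempigimpemav
surface: tuvempigimpemav


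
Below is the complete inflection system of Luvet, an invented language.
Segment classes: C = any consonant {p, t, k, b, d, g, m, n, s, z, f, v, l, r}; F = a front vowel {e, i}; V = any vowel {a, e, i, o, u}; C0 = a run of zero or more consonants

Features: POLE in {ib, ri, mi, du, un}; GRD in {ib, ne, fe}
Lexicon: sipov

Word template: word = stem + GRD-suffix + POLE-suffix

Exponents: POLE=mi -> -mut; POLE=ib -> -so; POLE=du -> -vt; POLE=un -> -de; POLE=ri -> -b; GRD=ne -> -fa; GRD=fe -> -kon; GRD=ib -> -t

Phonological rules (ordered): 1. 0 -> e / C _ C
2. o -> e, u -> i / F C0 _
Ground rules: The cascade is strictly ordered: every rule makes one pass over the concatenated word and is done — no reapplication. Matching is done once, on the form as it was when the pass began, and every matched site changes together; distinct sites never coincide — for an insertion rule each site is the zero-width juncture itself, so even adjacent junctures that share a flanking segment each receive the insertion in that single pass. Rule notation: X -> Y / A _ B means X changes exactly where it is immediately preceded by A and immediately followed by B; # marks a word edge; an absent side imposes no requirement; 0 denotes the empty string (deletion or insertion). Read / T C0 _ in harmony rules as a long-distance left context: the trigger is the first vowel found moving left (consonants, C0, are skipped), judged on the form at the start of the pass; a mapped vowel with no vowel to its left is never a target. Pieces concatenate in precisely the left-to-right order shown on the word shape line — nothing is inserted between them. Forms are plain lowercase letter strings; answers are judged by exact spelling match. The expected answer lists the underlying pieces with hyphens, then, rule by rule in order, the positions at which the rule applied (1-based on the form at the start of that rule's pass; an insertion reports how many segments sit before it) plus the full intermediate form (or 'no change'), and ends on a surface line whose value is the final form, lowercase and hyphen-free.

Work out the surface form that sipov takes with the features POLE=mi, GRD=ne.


underlying: sipov-fa-mut
1. 0 -> e / C _ C: inserts after position(s) 5: sipovefamut
2. o -> e, u -> i / F C0 _: fires at position(s) 4: sipevefamut
surface: sipevefamut


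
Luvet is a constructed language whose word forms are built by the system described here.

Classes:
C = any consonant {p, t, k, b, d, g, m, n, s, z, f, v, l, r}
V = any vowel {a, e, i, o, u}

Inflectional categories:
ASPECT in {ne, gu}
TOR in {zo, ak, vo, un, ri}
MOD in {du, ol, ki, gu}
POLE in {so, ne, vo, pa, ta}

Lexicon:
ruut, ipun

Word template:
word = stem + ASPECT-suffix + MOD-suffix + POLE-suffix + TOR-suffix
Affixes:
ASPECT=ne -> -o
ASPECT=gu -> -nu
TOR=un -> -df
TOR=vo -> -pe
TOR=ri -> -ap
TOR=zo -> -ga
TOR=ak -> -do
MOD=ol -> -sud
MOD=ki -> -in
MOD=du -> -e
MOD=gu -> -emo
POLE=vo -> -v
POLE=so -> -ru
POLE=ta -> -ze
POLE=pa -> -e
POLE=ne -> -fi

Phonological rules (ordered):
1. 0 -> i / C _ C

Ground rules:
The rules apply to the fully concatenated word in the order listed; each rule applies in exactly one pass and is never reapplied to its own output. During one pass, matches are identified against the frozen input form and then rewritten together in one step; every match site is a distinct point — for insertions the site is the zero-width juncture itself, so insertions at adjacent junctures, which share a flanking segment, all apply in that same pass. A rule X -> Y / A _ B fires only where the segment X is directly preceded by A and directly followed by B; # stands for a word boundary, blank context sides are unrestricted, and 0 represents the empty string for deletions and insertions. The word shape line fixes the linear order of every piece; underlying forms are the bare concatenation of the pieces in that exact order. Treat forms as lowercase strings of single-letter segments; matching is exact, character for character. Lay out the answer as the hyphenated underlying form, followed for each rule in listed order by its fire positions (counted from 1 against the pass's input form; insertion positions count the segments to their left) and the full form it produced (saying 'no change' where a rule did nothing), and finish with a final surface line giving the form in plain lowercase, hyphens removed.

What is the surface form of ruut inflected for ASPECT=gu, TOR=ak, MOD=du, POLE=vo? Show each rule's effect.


underlying: ruut-nu-e-v-do
1. 0 -> i / C _ C: inserts after position(s) 4, 8: ruutinuevido
surface: ruutinuevido


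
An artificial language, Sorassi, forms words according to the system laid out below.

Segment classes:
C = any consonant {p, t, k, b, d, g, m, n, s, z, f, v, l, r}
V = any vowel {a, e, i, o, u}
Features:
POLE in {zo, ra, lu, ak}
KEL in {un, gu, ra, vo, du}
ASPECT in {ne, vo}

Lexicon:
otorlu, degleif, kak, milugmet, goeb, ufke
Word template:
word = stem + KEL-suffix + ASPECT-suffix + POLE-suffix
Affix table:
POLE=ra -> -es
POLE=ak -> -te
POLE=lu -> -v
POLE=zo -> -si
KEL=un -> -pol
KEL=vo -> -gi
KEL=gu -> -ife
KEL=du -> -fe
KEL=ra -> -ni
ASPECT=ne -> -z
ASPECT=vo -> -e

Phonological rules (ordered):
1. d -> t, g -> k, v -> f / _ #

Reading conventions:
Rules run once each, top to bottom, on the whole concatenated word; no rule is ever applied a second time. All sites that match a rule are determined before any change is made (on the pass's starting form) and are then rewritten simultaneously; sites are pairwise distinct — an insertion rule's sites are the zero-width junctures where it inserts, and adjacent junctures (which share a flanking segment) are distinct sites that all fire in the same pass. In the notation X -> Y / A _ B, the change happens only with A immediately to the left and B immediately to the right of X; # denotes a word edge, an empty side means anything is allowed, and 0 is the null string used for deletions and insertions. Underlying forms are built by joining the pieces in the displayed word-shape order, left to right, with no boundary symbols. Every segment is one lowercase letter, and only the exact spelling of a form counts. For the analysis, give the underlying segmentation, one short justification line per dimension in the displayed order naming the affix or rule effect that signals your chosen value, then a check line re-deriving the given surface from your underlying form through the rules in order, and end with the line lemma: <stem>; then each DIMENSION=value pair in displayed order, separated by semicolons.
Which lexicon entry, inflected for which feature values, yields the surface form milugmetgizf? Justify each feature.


underlying: milugmet-gi-z-v
POLE=lu - signalled by the affix -v
KEL=vo - signalled by the affix -gi
ASPECT=ne - signalled by the affix -z
check: milugmetgizv -> milugmetgizf
lemma: milugmet; POLE=lu; KEL=vo; ASPECT=ne


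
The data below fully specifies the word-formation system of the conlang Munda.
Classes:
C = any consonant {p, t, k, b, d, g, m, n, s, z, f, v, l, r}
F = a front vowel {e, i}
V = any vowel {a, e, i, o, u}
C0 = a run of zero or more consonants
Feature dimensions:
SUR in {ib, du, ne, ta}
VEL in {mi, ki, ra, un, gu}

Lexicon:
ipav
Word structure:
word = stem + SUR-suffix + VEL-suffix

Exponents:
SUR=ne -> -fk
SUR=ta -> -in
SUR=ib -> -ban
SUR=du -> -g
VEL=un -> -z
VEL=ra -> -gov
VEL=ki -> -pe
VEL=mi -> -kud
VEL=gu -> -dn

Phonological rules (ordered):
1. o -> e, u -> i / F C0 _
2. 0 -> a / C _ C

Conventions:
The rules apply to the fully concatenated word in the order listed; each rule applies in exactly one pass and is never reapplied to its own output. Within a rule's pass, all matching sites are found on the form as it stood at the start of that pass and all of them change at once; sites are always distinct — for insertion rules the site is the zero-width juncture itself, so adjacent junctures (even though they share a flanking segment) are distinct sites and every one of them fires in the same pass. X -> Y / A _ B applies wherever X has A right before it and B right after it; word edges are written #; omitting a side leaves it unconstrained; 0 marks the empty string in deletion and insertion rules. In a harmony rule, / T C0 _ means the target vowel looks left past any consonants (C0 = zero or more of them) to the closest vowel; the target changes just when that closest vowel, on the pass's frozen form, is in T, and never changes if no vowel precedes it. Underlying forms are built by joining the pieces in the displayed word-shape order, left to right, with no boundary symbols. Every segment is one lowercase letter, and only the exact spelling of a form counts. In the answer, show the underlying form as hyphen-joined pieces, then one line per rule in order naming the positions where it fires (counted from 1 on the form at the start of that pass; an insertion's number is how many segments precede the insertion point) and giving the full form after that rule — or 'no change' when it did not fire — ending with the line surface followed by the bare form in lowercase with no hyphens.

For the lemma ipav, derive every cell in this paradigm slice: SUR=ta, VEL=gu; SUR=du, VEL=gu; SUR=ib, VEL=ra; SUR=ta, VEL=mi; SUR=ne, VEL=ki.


cell SUR=ta, VEL=gu:
underlying: ipav-in-dn
1. o -> e, u -> i / F C0 _: no change
2. 0 -> a / C _ C: inserts after position(s) 6, 7: ipavinadan
surface: ipavinadan

cell SUR=du, VEL=gu:
underlying: ipav-g-dn
1. o -> e, u -> i / F C0 _: no change
2. 0 -> a / C _ C: inserts after position(s) 4, 5, 6: ipavagadan
surface: ipavagadan

cell SUR=ib, VEL=ra:
underlying: ipav-ban-gov
1. o -> e, u -> i / F C0 _: no change
2. 0 -> a / C _ C: inserts after position(s) 4, 7: ipavabanagov
surface: ipavabanagov

cell SUR=ta, VEL=mi:
underlying: ipav-in-kud
1. o -> e, u -> i / F C0 _: fires at position(s) 8: ipavinkid
2. 0 -> a / C _ C: inserts after position(s) 6: ipavinakid
surface: ipavinakid

cell SUR=ne, VEL=ki:
underlying: ipav-fk-pe
1. o -> e, u -> i / F C0 _: no change
2. 0 -> a / C _ C: inserts after position(s) 4, 5, 6: ipavafakape
surface: ipavafakape


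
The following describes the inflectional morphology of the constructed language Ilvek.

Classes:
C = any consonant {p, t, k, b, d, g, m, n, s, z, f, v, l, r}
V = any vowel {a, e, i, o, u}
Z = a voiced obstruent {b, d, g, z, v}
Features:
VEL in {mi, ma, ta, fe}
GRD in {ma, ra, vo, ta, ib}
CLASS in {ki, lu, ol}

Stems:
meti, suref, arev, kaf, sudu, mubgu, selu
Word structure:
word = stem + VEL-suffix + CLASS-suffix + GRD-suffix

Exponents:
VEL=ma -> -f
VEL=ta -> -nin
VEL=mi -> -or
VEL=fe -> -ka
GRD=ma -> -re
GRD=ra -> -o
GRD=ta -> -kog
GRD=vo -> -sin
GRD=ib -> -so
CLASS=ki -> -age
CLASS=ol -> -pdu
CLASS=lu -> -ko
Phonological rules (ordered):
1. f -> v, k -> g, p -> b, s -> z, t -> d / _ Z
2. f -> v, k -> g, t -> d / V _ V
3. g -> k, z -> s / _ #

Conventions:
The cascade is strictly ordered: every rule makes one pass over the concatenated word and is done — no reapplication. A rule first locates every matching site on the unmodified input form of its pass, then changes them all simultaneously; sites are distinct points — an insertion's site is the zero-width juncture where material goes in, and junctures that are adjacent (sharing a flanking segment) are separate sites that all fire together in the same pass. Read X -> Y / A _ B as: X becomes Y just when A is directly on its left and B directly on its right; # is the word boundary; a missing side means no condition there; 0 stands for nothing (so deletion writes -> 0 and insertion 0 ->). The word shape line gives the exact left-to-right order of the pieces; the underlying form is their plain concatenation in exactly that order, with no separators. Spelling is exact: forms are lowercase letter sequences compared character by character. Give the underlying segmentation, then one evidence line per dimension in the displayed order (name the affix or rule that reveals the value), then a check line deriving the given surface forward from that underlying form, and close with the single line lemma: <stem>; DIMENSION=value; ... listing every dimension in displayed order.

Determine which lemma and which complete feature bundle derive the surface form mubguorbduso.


underlying: mubgu-or-pdu-so
VEL=mi - signalled by the affix -or
GRD=ib - signalled by the affix -so
CLASS=ol - signalled by the affix -pdu
check: mubguorpduso -> mubguorbduso -> mubguorbduso -> mubguorbduso
lemma: mubgu; VEL=mi; GRD=ib; CLASS=ol


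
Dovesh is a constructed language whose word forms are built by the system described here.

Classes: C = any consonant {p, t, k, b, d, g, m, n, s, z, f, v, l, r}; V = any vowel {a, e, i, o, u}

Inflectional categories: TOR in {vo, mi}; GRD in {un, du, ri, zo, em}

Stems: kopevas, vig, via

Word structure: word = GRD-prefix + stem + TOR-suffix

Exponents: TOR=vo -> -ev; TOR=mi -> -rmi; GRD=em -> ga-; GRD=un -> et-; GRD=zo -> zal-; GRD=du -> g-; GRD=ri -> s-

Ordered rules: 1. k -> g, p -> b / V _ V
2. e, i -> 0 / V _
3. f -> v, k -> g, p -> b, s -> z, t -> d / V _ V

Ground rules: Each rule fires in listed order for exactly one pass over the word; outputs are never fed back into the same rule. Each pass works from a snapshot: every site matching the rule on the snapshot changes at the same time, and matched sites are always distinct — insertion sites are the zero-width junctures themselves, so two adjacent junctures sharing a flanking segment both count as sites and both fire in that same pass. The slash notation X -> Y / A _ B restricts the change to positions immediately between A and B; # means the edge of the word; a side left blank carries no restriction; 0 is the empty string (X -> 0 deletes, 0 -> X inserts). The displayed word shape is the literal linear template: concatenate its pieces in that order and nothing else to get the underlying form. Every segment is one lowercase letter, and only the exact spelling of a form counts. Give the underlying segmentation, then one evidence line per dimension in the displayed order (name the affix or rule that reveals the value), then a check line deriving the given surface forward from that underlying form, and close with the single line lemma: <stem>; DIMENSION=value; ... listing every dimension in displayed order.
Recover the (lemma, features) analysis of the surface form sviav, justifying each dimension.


underlying: s-via-ev
TOR=vo - signalled by the affix -ev
GRD=ri - signalled by the affix s-
check: sviaev -> sviaev -> sviav -> sviav
lemma: via; TOR=vo; GRD=ri


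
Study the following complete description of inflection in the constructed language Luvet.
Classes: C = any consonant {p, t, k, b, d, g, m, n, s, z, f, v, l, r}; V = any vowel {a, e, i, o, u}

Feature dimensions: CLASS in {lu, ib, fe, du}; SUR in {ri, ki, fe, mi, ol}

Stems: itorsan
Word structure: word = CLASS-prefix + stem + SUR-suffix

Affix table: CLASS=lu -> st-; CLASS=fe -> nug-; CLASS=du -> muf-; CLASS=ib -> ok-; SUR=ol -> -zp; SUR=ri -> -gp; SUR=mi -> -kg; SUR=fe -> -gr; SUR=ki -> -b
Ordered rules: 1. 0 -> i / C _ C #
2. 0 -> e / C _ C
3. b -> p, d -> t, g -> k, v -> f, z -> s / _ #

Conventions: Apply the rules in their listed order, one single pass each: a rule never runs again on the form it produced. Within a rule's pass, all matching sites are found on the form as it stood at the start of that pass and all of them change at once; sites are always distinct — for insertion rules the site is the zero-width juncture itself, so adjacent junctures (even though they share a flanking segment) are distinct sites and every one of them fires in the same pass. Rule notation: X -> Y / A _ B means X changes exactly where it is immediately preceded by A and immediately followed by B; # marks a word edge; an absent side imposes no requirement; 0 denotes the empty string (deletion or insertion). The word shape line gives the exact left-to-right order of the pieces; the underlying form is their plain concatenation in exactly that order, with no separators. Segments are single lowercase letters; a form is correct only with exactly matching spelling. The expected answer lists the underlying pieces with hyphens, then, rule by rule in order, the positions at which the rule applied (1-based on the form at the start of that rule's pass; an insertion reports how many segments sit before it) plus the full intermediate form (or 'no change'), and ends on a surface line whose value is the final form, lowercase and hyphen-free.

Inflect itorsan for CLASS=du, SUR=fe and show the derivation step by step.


underlying: muf-itorsan-gr
1. 0 -> i / C _ C #: inserts after position(s) 11: mufitorsangir
2. 0 -> e / C _ C: inserts after position(s) 7, 10: mufitoresanegir
3. b -> p, d -> t, g -> k, v -> f, z -> s / _ #: no change
surface: mufitoresanegir


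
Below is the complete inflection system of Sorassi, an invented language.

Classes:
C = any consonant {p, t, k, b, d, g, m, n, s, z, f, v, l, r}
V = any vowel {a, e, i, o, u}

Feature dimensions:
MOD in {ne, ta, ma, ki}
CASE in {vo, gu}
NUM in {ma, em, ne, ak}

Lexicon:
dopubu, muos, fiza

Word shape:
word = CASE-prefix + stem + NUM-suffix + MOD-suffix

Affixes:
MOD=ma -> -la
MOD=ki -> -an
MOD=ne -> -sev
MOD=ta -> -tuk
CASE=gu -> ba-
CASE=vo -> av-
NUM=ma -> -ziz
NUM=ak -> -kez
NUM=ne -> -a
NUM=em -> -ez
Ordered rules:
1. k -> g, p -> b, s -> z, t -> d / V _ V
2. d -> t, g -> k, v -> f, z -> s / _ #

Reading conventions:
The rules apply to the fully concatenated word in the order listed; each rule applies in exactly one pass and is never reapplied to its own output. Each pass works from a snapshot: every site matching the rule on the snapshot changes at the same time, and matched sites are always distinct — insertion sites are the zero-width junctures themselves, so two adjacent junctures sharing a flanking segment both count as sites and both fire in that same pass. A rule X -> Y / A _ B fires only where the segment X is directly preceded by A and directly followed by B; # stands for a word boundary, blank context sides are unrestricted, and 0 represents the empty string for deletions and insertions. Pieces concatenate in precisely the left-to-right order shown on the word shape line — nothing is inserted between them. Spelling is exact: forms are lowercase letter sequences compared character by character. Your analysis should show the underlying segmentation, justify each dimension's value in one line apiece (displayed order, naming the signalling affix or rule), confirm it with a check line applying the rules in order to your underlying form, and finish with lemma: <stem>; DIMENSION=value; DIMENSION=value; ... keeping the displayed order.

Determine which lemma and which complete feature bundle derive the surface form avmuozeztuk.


underlying: av-muos-ez-tuk
MOD=ta - signalled by the affix -tuk
CASE=vo - signalled by the affix av-
NUM=em - signalled by the affix -ez
check: avmuoseztuk -> avmuozeztuk -> avmuozeztuk
lemma: muos; MOD=ta; CASE=vo; NUM=em


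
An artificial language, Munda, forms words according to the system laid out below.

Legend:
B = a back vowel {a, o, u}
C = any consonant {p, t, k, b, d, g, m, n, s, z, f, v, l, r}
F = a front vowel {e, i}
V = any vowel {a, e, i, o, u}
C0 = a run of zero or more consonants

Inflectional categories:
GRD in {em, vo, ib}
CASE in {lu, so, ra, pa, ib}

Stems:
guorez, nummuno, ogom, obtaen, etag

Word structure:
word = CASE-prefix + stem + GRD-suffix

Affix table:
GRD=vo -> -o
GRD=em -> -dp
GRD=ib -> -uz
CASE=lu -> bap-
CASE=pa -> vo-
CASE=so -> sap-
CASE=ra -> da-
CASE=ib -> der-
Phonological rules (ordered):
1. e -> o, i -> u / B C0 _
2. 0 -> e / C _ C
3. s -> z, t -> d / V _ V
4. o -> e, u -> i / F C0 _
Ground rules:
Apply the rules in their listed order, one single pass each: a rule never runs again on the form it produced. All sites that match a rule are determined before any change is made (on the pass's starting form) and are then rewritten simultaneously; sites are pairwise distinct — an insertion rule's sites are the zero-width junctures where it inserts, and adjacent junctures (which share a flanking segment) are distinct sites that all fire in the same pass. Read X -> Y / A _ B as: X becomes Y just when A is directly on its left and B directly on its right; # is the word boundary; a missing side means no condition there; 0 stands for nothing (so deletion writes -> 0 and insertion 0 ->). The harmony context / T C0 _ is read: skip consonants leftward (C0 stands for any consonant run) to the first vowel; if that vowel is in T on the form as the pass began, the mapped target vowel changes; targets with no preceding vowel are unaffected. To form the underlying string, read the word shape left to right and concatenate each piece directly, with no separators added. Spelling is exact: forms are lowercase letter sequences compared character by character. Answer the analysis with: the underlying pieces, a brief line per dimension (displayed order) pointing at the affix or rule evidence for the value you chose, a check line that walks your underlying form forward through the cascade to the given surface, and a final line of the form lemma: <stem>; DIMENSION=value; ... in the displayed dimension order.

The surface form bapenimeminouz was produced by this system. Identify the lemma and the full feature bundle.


underlying: bap-nummuno-uz
GRD=ib - signalled by the affix -uz
CASE=lu - signalled by the affix bap-
check: bapnummunouz -> bapnummunouz -> bapenumemunouz -> bapenumemunouz -> bapenimeminouz
lemma: nummuno; GRD=ib; CASE=lu
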